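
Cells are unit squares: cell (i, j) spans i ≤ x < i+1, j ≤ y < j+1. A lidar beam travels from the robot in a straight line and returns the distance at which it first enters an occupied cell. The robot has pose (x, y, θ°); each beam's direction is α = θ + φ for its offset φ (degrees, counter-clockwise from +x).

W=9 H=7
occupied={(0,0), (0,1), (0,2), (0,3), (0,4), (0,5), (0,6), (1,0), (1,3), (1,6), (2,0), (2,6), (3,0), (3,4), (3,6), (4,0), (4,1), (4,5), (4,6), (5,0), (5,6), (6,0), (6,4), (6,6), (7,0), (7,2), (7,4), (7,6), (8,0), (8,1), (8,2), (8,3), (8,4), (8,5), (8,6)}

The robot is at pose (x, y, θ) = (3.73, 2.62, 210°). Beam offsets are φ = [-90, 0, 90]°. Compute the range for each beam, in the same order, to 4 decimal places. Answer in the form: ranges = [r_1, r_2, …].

ranges = [3.9029, 3.1523, 0.7159]

beam 1: φ=-90°, α=120°
  cosα=-0.5000 sinα=0.8660 | (3,2) | tMaxX 1.4600 tMaxY 0.4388 | tΔX 2.0000 tΔY 1.1547
    t=0.4388 [y] (3,3)
    t=1.4600 [x] (2,3)
    t=1.5935 [y] (2,4)
    t=2.7482 [y] (2,5)
    t=3.4600 [x] (1,5)
    t=3.9029 [y] (1,6) — stop
  → r_1 = 3.9029
beam 2: φ=0°, α=210°
  cosα=-0.8660 sinα=-0.5000 | (3,2) | tMaxX 0.8429 tMaxY 1.2400 | tΔX 1.1547 tΔY 2.0000
    t=0.8429 [x] (2,2)
    t=1.2400 [y] (2,1)
    t=1.9976 [x] (1,1)
    t=3.1523 [x] (0,1) — stop
  → r_2 = 3.1523
beam 3: φ=90°, α=300°
  cosα=0.5000 sinα=-0.8660 | (3,2) | tMaxX 0.5400 tMaxY 0.7159 | tΔX 2.0000 tΔY 1.1547
    t=0.5400 [x] (4,2)
    t=0.7159 [y] (4,1) — stop
  → r_3 = 0.7159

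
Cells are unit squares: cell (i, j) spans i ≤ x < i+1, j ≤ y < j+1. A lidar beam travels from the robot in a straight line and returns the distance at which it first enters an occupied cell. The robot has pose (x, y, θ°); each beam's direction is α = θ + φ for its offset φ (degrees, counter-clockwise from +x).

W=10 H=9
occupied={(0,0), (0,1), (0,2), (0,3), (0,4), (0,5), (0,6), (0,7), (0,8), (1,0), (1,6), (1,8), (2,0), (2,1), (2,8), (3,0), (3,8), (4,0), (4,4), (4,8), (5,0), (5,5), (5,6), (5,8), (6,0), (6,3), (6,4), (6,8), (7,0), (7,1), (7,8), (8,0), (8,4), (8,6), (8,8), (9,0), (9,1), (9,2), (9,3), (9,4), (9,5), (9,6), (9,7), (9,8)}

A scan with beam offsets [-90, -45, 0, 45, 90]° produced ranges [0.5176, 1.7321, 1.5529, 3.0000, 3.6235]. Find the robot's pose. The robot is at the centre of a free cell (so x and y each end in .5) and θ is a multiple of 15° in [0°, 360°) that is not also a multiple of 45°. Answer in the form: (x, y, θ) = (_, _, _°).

Enumerate (i+0.5, j+0.5, θ) over the 46 free cells and 16 admissible headings. For each, cast all 5 beams and compare to the given ranges.
  (7.5, 7.5, 240°): beam 1 = 1.0000 ≠ 0.5176 ✗
  (6.5, 2.5, 240°): beam 1 = 6.3509 ≠ 0.5176 ✗
  (2.5, 3.5, 195°): beam 1 = 2.5882 ≠ 0.5176 ✗
  …
  (4.5, 6.5, 105°): r_1=0.5176, r_2=1.7321, r_3=1.5529, r_4=3.0000, r_5=3.6235 — all match ✓
Only this pose fits every beam.

(x, y, θ) = (4.5, 6.5, 105°)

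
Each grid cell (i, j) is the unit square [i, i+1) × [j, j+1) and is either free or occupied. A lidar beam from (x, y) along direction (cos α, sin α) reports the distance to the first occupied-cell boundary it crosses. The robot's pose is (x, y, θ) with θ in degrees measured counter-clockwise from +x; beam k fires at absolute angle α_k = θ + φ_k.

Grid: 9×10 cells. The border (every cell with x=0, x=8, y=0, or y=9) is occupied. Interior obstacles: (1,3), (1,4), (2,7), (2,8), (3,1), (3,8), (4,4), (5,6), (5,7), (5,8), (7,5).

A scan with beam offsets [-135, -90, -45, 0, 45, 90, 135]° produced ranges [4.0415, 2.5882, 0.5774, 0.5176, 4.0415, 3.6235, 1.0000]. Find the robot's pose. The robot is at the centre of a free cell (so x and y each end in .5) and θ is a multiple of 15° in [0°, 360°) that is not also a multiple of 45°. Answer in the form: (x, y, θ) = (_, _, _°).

(x, y, θ) = (4.5, 5.5, 285°)

Candidates: 45 free-cell centres × 16 headings = 720 poses. Raycast each; keep the one whose scan matches to 4 dp.
  (1.5, 7.5, 75°): beam 1 = 7.5056 ≠ 4.0415 ✗
  (1.5, 1.5, 330°): beam 1 = 0.5176 ≠ 4.0415 ✗
  (5.5, 1.5, 300°): beam 1 = 1.5529 ≠ 4.0415 ✗
  …
  (4.5, 5.5, 285°): r_1=4.0415, r_2=2.5882, r_3=0.5774, r_4=0.5176, r_5=4.0415, r_6=3.6235, r_7=1.0000 — all match ✓
Unique over the lattice → pose = (4.5, 5.5, 285°).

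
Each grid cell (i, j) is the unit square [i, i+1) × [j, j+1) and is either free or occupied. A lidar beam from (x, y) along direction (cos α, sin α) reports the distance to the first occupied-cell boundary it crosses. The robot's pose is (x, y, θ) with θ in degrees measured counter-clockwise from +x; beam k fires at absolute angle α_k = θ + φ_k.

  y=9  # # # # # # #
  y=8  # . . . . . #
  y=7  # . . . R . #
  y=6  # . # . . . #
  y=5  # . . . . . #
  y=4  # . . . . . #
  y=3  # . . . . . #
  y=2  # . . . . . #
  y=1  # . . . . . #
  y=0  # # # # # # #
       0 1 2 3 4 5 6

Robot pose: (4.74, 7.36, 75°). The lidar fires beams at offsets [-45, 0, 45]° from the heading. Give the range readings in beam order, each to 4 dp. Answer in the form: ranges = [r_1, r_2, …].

beam 1: φ=-45°, α=30°
  cosα=0.8660 sinα=0.5000 | (4,7) | tMaxX 0.3002 tMaxY 1.2800 | tΔX 1.1547 tΔY 2.0000
    t=0.3002 [x] (5,7)
    t=1.2800 [y] (5,8)
    t=1.4549 [x] (6,8) — stop
  → r_1 = 1.4549
beam 2: φ=0°, α=75°
  cosα=0.2588 sinα=0.9659 | (4,7) | tMaxX 1.0046 tMaxY 0.6626 | tΔX 3.8637 tΔY 1.0353
    t=0.6626 [y] (4,8)
    t=1.0046 [x] (5,8)
    t=1.6979 [y] (5,9) — stop
  → r_2 = 1.6979
beam 3: φ=45°, α=120°
  cosα=-0.5000 sinα=0.8660 | (4,7) | tMaxX 1.4800 tMaxY 0.7390 | tΔX 2.0000 tΔY 1.1547
    t=0.7390 [y] (4,8)
    t=1.4800 [x] (3,8)
    t=1.8937 [y] (3,9) — stop
  → r_3 = 1.8937

ranges = [1.4549, 1.6979, 1.8937]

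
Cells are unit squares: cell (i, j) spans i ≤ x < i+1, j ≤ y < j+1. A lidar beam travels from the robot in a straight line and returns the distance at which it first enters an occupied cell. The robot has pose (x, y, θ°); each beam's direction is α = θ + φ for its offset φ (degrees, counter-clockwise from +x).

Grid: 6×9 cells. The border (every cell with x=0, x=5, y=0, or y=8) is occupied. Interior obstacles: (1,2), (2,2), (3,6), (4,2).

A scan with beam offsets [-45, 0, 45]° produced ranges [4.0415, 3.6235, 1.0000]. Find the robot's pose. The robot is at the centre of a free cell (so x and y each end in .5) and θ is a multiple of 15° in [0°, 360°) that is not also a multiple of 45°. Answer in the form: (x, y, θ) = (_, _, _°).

The pose lattice has 24·16 = 384 candidates. Test each by forward raycasting.
  (4.5, 5.5, 105°): beam 1 = 1.0000 ≠ 4.0415 ✗
  (2.5, 1.5, 165°): beam 1 = 0.5774 ≠ 4.0415 ✗
  (2.5, 5.5, 165°): beam 1 = 2.8868 ≠ 4.0415 ✗
  (4.5, 4.5, 330°): beam 1 = 1.5529 ≠ 4.0415 ✗
  (1.5, 1.5, 330°): beam 1 = 0.5176 ≠ 4.0415 ✗
  …
  (1.5, 4.5, 75°): r_1=4.0415, r_2=3.6235, r_3=1.0000 — all match ✓
No second candidate reproduces the full scan.

(x, y, θ) = (1.5, 4.5, 75°)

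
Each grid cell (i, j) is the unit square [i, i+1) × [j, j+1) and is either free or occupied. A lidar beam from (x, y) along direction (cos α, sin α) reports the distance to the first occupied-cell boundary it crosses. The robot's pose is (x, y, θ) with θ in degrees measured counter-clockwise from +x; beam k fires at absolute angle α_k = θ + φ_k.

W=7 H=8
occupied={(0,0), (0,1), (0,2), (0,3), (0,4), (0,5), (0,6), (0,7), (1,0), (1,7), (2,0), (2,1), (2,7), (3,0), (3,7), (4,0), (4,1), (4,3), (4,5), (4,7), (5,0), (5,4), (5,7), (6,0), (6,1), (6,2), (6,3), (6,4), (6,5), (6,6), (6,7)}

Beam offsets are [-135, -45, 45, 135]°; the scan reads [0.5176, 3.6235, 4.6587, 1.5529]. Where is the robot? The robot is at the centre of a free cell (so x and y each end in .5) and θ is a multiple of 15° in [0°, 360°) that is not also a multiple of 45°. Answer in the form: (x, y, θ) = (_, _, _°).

Candidates: 25 free-cell centres × 16 headings = 400 poses. Raycast each; keep the one whose scan matches to 4 dp.
  (3.5, 4.5, 15°): beam 1 = 2.8868 ≠ 0.5176 ✗
  (3.5, 2.5, 60°): beam 1 = 1.5529 ≠ 0.5176 ✗
  (4.5, 6.5, 195°): beam 1 = 0.5774 ≠ 0.5176 ✗
  …
  (1.5, 5.5, 330°): r_1=0.5176, r_2=3.6235, r_3=4.6587, r_4=1.5529 — all match ✓
Unique over the lattice → pose = (1.5, 5.5, 330°).

(x, y, θ) = (1.5, 5.5, 330°)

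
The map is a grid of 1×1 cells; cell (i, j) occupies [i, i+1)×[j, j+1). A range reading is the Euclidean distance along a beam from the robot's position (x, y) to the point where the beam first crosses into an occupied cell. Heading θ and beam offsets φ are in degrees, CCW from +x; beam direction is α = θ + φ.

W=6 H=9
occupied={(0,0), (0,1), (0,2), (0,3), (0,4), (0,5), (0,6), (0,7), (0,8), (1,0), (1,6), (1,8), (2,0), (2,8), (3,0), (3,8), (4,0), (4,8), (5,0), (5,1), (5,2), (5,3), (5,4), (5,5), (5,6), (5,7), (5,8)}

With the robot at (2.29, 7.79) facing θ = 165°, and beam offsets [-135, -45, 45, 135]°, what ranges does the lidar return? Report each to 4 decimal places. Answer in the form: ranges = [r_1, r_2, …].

beam 1: φ=-135°, α=30°
  cosα=0.8660 sinα=0.5000 | (2,7) | tMaxX 0.8198 tMaxY 0.4200 | tΔX 1.1547 tΔY 2.0000
    t=0.4200 [y] (2,8) — stop
  → r_1 = 0.4200
beam 2: φ=-45°, α=120°
  cosα=-0.5000 sinα=0.8660 | (2,7) | tMaxX 0.5800 tMaxY 0.2425 | tΔX 2.0000 tΔY 1.1547
    t=0.2425 [y] (2,8) — stop
  → r_2 = 0.2425
beam 3: φ=45°, α=210°
  cosα=-0.8660 sinα=-0.5000 | (2,7) | tMaxX 0.3349 tMaxY 1.5800 | tΔX 1.1547 tΔY 2.0000
    t=0.3349 [x] (1,7)
    t=1.4896 [x] (0,7) — stop
  → r_3 = 1.4896
beam 4: φ=135°, α=300°
  cosα=0.5000 sinα=-0.8660 | (2,7) | tMaxX 1.4200 tMaxY 0.9122 | tΔX 2.0000 tΔY 1.1547
    t=0.9122 [y] (2,6)
    t=1.4200 [x] (3,6)
    t=2.0669 [y] (3,5)
    t=3.2216 [y] (3,4)
    t=3.4200 [x] (4,4)
    t=4.3763 [y] (4,3)
    t=5.4200 [x] (5,3) — stop
  → r_4 = 5.4200

ranges = [0.4200, 0.2425, 1.4896, 5.4200]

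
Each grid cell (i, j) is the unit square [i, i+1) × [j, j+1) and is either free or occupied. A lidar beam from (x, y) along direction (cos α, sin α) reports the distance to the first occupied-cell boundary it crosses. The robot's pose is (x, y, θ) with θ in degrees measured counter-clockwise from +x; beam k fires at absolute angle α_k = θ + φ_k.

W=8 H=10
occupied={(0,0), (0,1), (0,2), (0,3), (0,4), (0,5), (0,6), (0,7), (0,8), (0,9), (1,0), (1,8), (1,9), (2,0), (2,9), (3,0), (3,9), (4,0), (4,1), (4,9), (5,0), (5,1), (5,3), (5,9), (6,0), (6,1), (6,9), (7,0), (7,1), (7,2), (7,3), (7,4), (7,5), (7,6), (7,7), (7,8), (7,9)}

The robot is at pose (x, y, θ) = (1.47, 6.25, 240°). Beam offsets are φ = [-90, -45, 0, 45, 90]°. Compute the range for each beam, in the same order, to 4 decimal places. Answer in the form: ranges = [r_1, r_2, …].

beam 1: φ=-90°, α=150°
  d=(-0.8660,0.5000)  start (1,6)  tX=0.5427 tY=1.5000  stride 1/|dx|=1.1547 1/|dy|=2.0000
    cross x-line → (0,6), t=0.5427 (wall)
  → r_1 = 0.5427
beam 2: φ=-45°, α=195°
  d=(-0.9659,-0.2588)  start (1,6)  tX=0.4866 tY=0.9659  stride 1/|dx|=1.0353 1/|dy|=3.8637
    cross x-line → (0,6), t=0.4866 (wall)
  → r_2 = 0.4866
beam 3: φ=0°, α=240°
  d=(-0.5000,-0.8660)  start (1,6)  tX=0.9400 tY=0.2887  stride 1/|dx|=2.0000 1/|dy|=1.1547
    cross y-line → (1,5), t=0.2887
    cross x-line → (0,5), t=0.9400 (wall)
  → r_3 = 0.9400
beam 4: φ=45°, α=285°
  d=(0.2588,-0.9659)  start (1,6)  tX=2.0478 tY=0.2588  stride 1/|dx|=3.8637 1/|dy|=1.0353
    cross y-line → (1,5), t=0.2588
    cross y-line → (1,4), t=1.2941
    cross x-line → (2,4), t=2.0478
    cross y-line → (2,3), t=2.3294
    cross y-line → (2,2), t=3.3646
    cross y-line → (2,1), t=4.3999
    cross y-line → (2,0), t=5.4352 (wall)
  → r_4 = 5.4352
beam 5: φ=90°, α=330°
  d=(0.8660,-0.5000)  start (1,6)  tX=0.6120 tY=0.5000  stride 1/|dx|=1.1547 1/|dy|=2.0000
    cross y-line → (1,5), t=0.5000
    cross x-line → (2,5), t=0.6120
    cross x-line → (3,5), t=1.7667
    cross y-line → (3,4), t=2.5000
    cross x-line → (4,4), t=2.9214
    cross x-line → (5,4), t=4.0761
    cross y-line → (5,3), t=4.5000 (wall)
  → r_5 = 4.5000

ranges = [0.5427, 0.4866, 0.9400, 5.4352, 4.5000]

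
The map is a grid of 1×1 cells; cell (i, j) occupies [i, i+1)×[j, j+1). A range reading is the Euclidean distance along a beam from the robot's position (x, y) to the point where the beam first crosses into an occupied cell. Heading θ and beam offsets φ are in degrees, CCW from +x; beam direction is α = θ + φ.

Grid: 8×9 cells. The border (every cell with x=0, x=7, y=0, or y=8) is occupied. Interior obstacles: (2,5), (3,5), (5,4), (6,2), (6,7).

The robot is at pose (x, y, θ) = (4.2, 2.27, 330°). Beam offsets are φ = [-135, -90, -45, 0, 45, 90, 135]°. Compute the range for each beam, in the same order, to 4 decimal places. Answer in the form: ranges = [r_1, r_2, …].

ranges = [3.3129, 1.4665, 1.3148, 2.5400, 1.8635, 1.9976, 2.8263]

beam 1: φ=-135°, α=195°
  direction (-0.9659, -0.2588); cell (4,2); t to first gridline: x 0.2071, y 1.0432 (then +1.0353 / +3.8637)
    (3,2) via x @ 0.2071
    (3,1) via y @ 1.0432
    (2,1) via x @ 1.2423
    (1,1) via x @ 2.2776
    (0,1) via x @ 3.3129  # hit
  → r_1 = 3.3129
beam 2: φ=-90°, α=240°
  direction (-0.5000, -0.8660); cell (4,2); t to first gridline: x 0.4000, y 0.3118 (then +2.0000 / +1.1547)
    (4,1) via y @ 0.3118
    (3,1) via x @ 0.4000
    (3,0) via y @ 1.4665  # hit
  → r_2 = 1.4665
beam 3: φ=-45°, α=285°
  direction (0.2588, -0.9659); cell (4,2); t to first gridline: x 3.0910, y 0.2795 (then +3.8637 / +1.0353)
    (4,1) via y @ 0.2795
    (4,0) via y @ 1.3148  # hit
  → r_3 = 1.3148
beam 4: φ=0°, α=330°
  direction (0.8660, -0.5000); cell (4,2); t to first gridline: x 0.9238, y 0.5400 (then +1.1547 / +2.0000)
    (4,1) via y @ 0.5400
    (5,1) via x @ 0.9238
    (6,1) via x @ 2.0785
    (6,0) via y @ 2.5400  # hit
  → r_4 = 2.5400
beam 5: φ=45°, α=15°
  direction (0.9659, 0.2588); cell (4,2); t to first gridline: x 0.8282, y 2.8205 (then +1.0353 / +3.8637)
    (5,2) via x @ 0.8282
    (6,2) via x @ 1.8635  # hit
  → r_5 = 1.8635
beam 6: φ=90°, α=60°
  direction (0.5000, 0.8660); cell (4,2); t to first gridline: x 1.6000, y 0.8429 (then +2.0000 / +1.1547)
    (4,3) via y @ 0.8429
    (5,3) via x @ 1.6000
    (5,4) via y @ 1.9976  # hit
  → r_6 = 1.9976
beam 7: φ=135°, α=105°
  direction (-0.2588, 0.9659); cell (4,2); t to first gridline: x 0.7727, y 0.7558 (then +3.8637 / +1.0353)
    (4,3) via y @ 0.7558
    (3,3) via x @ 0.7727
    (3,4) via y @ 1.7910
    (3,5) via y @ 2.8263  # hit
  → r_7 = 2.8263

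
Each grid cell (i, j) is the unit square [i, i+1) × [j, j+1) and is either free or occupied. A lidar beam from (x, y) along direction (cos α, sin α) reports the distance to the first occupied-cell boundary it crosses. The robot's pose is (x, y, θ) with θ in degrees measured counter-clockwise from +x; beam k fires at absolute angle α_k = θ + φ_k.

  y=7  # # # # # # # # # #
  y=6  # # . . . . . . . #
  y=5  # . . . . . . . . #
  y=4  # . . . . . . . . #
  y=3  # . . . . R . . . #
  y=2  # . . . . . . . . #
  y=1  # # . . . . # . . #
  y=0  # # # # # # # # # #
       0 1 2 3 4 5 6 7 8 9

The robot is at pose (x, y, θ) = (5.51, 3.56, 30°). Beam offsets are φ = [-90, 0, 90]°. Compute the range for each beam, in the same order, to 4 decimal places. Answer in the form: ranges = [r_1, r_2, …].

ranges = [1.8013, 4.0299, 3.9722]

beam 1: φ=-90°, α=300°
  dir = (cos 300°, sin 300°) = (0.5000, -0.8660); from cell (5,3)
  next x-line at t=0.9800, next y-line at t=0.6466; Δt_x=2.0000, Δt_y=1.1547
    y: enter (5,2) at t=0.6466
    x: enter (6,2) at t=0.9800
    y: enter (6,1) at t=1.8013 ← occupied
  → r_1 = 1.8013
beam 2: φ=0°, α=30°
  dir = (cos 30°, sin 30°) = (0.8660, 0.5000); from cell (5,3)
  next x-line at t=0.5658, next y-line at t=0.8800; Δt_x=1.1547, Δt_y=2.0000
    x: enter (6,3) at t=0.5658
    y: enter (6,4) at t=0.8800
    x: enter (7,4) at t=1.7205
    x: enter (8,4) at t=2.8752
    y: enter (8,5) at t=2.8800
    x: enter (9,5) at t=4.0299 ← occupied
  → r_2 = 4.0299
beam 3: φ=90°, α=120°
  dir = (cos 120°, sin 120°) = (-0.5000, 0.8660); from cell (5,3)
  next x-line at t=1.0200, next y-line at t=0.5081; Δt_x=2.0000, Δt_y=1.1547
    y: enter (5,4) at t=0.5081
    x: enter (4,4) at t=1.0200
    y: enter (4,5) at t=1.6628
    y: enter (4,6) at t=2.8175
    x: enter (3,6) at t=3.0200
    y: enter (3,7) at t=3.9722 ← occupied
  → r_3 = 3.9722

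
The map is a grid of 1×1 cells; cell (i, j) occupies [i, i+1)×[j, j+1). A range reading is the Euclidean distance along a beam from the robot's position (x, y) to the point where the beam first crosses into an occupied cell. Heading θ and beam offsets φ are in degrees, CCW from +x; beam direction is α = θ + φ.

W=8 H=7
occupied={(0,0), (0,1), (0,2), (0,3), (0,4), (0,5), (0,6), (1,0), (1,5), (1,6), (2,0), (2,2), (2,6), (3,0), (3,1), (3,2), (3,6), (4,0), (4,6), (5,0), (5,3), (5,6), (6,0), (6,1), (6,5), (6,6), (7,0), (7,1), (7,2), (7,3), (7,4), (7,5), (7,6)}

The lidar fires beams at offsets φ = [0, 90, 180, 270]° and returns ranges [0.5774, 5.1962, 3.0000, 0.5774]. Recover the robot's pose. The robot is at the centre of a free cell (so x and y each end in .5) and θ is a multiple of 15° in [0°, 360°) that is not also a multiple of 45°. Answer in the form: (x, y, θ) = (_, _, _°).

(x, y, θ) = (5.5, 5.5, 120°)

The pose lattice has 23·16 = 368 candidates. Test each by forward raycasting.
  (5.5, 1.5, 105°): beam 1 = 1.5529 ≠ 0.5774 ✗
  (1.5, 4.5, 300°): beam 1 = 1.7321 ≠ 0.5774 ✗
  (6.5, 3.5, 60°): beam 1 = 1.0000 ≠ 0.5774 ✗
  …
  (5.5, 5.5, 120°): r_1=0.5774, r_2=5.1962, r_3=3.0000, r_4=0.5774 — all match ✓
No second candidate reproduces the full scan.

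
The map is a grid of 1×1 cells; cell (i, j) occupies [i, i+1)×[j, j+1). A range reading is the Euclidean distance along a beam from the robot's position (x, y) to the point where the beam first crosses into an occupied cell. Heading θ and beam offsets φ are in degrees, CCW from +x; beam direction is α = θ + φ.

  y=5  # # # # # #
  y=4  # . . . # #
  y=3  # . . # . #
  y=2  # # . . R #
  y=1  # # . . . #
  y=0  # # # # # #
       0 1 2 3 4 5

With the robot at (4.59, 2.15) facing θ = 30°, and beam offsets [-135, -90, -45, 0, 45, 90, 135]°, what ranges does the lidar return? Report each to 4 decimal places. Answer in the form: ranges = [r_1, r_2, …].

beam 1: φ=-135°, α=255°
  d=(-0.2588,-0.9659)  start (4,2)  tX=2.2796 tY=0.1553  stride 1/|dx|=3.8637 1/|dy|=1.0353
    cross y-line → (4,1), t=0.1553
    cross y-line → (4,0), t=1.1906 (wall)
  → r_1 = 1.1906
beam 2: φ=-90°, α=300°
  d=(0.5000,-0.8660)  start (4,2)  tX=0.8200 tY=0.1732  stride 1/|dx|=2.0000 1/|dy|=1.1547
    cross y-line → (4,1), t=0.1732
    cross x-line → (5,1), t=0.8200 (wall)
  → r_2 = 0.8200
beam 3: φ=-45°, α=345°
  d=(0.9659,-0.2588)  start (4,2)  tX=0.4245 tY=0.5796  stride 1/|dx|=1.0353 1/|dy|=3.8637
    cross x-line → (5,2), t=0.4245 (wall)
  → r_3 = 0.4245
beam 4: φ=0°, α=30°
  d=(0.8660,0.5000)  start (4,2)  tX=0.4734 tY=1.7000  stride 1/|dx|=1.1547 1/|dy|=2.0000
    cross x-line → (5,2), t=0.4734 (wall)
  → r_4 = 0.4734
beam 5: φ=45°, α=75°
  d=(0.2588,0.9659)  start (4,2)  tX=1.5841 tY=0.8800  stride 1/|dx|=3.8637 1/|dy|=1.0353
    cross y-line → (4,3), t=0.8800
    cross x-line → (5,3), t=1.5841 (wall)
  → r_5 = 1.5841
beam 6: φ=90°, α=120°
  d=(-0.5000,0.8660)  start (4,2)  tX=1.1800 tY=0.9815  stride 1/|dx|=2.0000 1/|dy|=1.1547
    cross y-line → (4,3), t=0.9815
    cross x-line → (3,3), t=1.1800 (wall)
  → r_6 = 1.1800
beam 7: φ=135°, α=165°
  d=(-0.9659,0.2588)  start (4,2)  tX=0.6108 tY=3.2841  stride 1/|dx|=1.0353 1/|dy|=3.8637
    cross x-line → (3,2), t=0.6108
    cross x-line → (2,2), t=1.6461
    cross x-line → (1,2), t=2.6814 (wall)
  → r_7 = 2.6814

ranges = [1.1906, 0.8200, 0.4245, 0.4734, 1.5841, 1.1800, 2.6814]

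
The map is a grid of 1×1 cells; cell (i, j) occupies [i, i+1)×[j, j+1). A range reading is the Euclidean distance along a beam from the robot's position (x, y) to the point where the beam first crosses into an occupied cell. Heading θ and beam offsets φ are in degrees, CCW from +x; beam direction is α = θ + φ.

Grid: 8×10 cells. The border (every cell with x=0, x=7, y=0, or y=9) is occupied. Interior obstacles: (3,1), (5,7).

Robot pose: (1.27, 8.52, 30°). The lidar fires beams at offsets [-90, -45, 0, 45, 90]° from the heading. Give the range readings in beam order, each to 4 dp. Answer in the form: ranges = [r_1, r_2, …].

ranges = [8.6833, 3.8616, 0.9600, 0.4969, 0.5400]

beam 1: φ=-90°, α=300°
  cosα=0.5000 sinα=-0.8660 | (1,8) | tMaxX 1.4600 tMaxY 0.6004 | tΔX 2.0000 tΔY 1.1547
    t=0.6004 [y] (1,7)
    t=1.4600 [x] (2,7)
    t=1.7551 [y] (2,6)
    t=2.9098 [y] (2,5)
    t=3.4600 [x] (3,5)
    t=4.0645 [y] (3,4)
    t=5.2192 [y] (3,3)
    t=5.4600 [x] (4,3)
    t=6.3739 [y] (4,2)
    t=7.4600 [x] (5,2)
    t=7.5286 [y] (5,1)
    t=8.6833 [y] (5,0) — stop
  → r_1 = 8.6833
beam 2: φ=-45°, α=345°
  cosα=0.9659 sinα=-0.2588 | (1,8) | tMaxX 0.7558 tMaxY 2.0091 | tΔX 1.0353 tΔY 3.8637
    t=0.7558 [x] (2,8)
    t=1.7910 [x] (3,8)
    t=2.0091 [y] (3,7)
    t=2.8263 [x] (4,7)
    t=3.8616 [x] (5,7) — stop
  → r_2 = 3.8616
beam 3: φ=0°, α=30°
  cosα=0.8660 sinα=0.5000 | (1,8) | tMaxX 0.8429 tMaxY 0.9600 | tΔX 1.1547 tΔY 2.0000
    t=0.8429 [x] (2,8)
    t=0.9600 [y] (2,9) — stop
  → r_3 = 0.9600
beam 4: φ=45°, α=75°
  cosα=0.2588 sinα=0.9659 | (1,8) | tMaxX 2.8205 tMaxY 0.4969 | tΔX 3.8637 tΔY 1.0353
    t=0.4969 [y] (1,9) — stop
  → r_4 = 0.4969
beam 5: φ=90°, α=120°
  cosα=-0.5000 sinα=0.8660 | (1,8) | tMaxX 0.5400 tMaxY 0.5543 | tΔX 2.0000 tΔY 1.1547
    t=0.5400 [x] (0,8) — stop
  → r_5 = 0.5400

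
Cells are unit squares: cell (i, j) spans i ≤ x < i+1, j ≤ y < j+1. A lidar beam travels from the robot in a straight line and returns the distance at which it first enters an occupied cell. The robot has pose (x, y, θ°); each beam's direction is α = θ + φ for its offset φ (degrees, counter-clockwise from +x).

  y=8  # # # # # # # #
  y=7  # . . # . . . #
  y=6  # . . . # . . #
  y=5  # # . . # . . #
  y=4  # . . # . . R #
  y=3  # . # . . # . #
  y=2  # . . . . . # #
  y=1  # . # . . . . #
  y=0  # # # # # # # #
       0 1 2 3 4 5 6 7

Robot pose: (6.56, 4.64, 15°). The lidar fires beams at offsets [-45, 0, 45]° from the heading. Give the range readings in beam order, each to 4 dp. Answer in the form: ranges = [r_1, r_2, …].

ranges = [0.5081, 0.4555, 0.8800]

beam 1: φ=-45°, α=330°
  dir = (cos 330°, sin 330°) = (0.8660, -0.5000); from cell (6,4)
  next x-line at t=0.5081, next y-line at t=1.2800; Δt_x=1.1547, Δt_y=2.0000
    x: enter (7,4) at t=0.5081 ← occupied
  → r_1 = 0.5081
beam 2: φ=0°, α=15°
  dir = (cos 15°, sin 15°) = (0.9659, 0.2588); from cell (6,4)
  next x-line at t=0.4555, next y-line at t=1.3909; Δt_x=1.0353, Δt_y=3.8637
    x: enter (7,4) at t=0.4555 ← occupied
  → r_2 = 0.4555
beam 3: φ=45°, α=60°
  dir = (cos 60°, sin 60°) = (0.5000, 0.8660); from cell (6,4)
  next x-line at t=0.8800, next y-line at t=0.4157; Δt_x=2.0000, Δt_y=1.1547
    y: enter (6,5) at t=0.4157
    x: enter (7,5) at t=0.8800 ← occupied
  → r_3 = 0.8800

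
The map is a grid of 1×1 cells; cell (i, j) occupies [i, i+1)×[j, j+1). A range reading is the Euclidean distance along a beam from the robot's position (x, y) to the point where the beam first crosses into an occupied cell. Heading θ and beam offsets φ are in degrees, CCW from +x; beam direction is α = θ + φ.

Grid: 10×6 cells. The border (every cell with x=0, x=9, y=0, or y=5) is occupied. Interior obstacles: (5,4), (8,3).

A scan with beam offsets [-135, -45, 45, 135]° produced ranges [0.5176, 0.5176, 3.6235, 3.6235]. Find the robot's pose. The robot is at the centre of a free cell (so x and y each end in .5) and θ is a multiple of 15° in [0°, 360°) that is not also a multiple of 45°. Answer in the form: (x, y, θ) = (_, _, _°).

Enumerate (i+0.5, j+0.5, θ) over the 30 free cells and 16 admissible headings. For each, cast all 4 beams and compare to the given ranges.
  (7.5, 2.5, 330°): beam 1 = 5.7956 ≠ 0.5176 ✗
  (7.5, 4.5, 345°): beam 1 = 7.0000 ≠ 0.5176 ✗
  (1.5, 1.5, 150°): beam 1 = 6.7293 ≠ 0.5176 ✗
  (2.5, 4.5, 75°): beam 1 = 4.0415 ≠ 0.5176 ✗
  …
  (4.5, 4.5, 150°): r_1=0.5176, r_2=0.5176, r_3=3.6235, r_4=3.6235 — all match ✓
Unique over the lattice → pose = (4.5, 4.5, 150°).

(x, y, θ) = (4.5, 4.5, 150°)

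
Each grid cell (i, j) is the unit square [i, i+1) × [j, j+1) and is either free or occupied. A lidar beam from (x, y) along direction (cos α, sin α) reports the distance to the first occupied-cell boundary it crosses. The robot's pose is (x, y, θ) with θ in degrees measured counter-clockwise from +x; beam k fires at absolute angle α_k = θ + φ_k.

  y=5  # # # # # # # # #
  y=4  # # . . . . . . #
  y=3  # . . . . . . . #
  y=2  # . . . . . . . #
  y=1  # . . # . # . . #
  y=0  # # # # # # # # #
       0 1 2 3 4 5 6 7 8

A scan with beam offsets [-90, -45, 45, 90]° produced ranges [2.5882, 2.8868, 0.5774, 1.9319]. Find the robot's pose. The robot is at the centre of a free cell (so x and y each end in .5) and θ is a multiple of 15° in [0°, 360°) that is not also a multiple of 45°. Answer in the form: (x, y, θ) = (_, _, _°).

The pose lattice has 25·16 = 400 candidates. Test each by forward raycasting.
  (5.5, 3.5, 210°): beam 1 = 1.7321 ≠ 2.5882 ✗
  (2.5, 2.5, 300°): beam 1 = 1.7321 ≠ 2.5882 ✗
  (6.5, 1.5, 255°): beam 1 = 0.5176 ≠ 2.5882 ✗
  …
  (3.5, 2.5, 255°): r_1=2.5882, r_2=2.8868, r_3=0.5774, r_4=1.9319 — all match ✓
Unique over the lattice → pose = (3.5, 2.5, 255°).

(x, y, θ) = (3.5, 2.5, 255°)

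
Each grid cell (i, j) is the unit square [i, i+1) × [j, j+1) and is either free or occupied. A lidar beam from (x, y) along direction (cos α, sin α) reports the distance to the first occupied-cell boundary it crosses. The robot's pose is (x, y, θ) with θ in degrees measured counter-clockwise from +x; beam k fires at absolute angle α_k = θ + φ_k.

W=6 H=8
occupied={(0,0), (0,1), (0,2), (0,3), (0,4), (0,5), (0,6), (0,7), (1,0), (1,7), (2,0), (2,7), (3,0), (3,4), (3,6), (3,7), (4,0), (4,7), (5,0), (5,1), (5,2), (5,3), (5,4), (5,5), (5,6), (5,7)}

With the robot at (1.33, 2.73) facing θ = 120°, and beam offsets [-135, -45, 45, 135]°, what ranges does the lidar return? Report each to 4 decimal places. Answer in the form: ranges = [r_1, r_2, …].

ranges = [3.7995, 4.4206, 0.3416, 1.2750]

beam 1: φ=-135°, α=345°
  direction (0.9659, -0.2588); cell (1,2); t to first gridline: x 0.6936, y 2.8205 (then +1.0353 / +3.8637)
    (2,2) via x @ 0.6936
    (3,2) via x @ 1.7289
    (4,2) via x @ 2.7642
    (4,1) via y @ 2.8205
    (5,1) via x @ 3.7995  # hit
  → r_1 = 3.7995
beam 2: φ=-45°, α=75°
  direction (0.2588, 0.9659); cell (1,2); t to first gridline: x 2.5887, y 0.2795 (then +3.8637 / +1.0353)
    (1,3) via y @ 0.2795
    (1,4) via y @ 1.3148
    (1,5) via y @ 2.3501
    (2,5) via x @ 2.5887
    (2,6) via y @ 3.3854
    (2,7) via y @ 4.4206  # hit
  → r_2 = 4.4206
beam 3: φ=45°, α=165°
  direction (-0.9659, 0.2588); cell (1,2); t to first gridline: x 0.3416, y 1.0432 (then +1.0353 / +3.8637)
    (0,2) via x @ 0.3416  # hit
  → r_3 = 0.3416
beam 4: φ=135°, α=255°
  direction (-0.2588, -0.9659); cell (1,2); t to first gridline: x 1.2750, y 0.7558 (then +3.8637 / +1.0353)
    (1,1) via y @ 0.7558
    (0,1) via x @ 1.2750  # hit
  → r_4 = 1.2750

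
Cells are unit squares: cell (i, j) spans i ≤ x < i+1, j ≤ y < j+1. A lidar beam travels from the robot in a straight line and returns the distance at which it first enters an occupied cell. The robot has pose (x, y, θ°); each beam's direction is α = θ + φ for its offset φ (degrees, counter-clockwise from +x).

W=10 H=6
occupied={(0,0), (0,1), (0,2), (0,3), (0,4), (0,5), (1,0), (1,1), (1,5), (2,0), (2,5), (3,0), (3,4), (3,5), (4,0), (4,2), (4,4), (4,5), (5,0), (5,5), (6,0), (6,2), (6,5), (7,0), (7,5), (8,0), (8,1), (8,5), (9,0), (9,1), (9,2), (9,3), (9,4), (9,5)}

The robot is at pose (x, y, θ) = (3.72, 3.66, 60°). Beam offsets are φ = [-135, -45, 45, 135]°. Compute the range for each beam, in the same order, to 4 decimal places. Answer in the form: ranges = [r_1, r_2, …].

ranges = [1.0818, 1.3137, 0.3520, 2.8160]

beam 1: φ=-135°, α=285°
  direction (0.2588, -0.9659); cell (3,3); t to first gridline: x 1.0818, y 0.6833 (then +3.8637 / +1.0353)
    (3,2) via y @ 0.6833
    (4,2) via x @ 1.0818  # hit
  → r_1 = 1.0818
beam 2: φ=-45°, α=15°
  direction (0.9659, 0.2588); cell (3,3); t to first gridline: x 0.2899, y 1.3137 (then +1.0353 / +3.8637)
    (4,3) via x @ 0.2899
    (4,4) via y @ 1.3137  # hit
  → r_2 = 1.3137
beam 3: φ=45°, α=105°
  direction (-0.2588, 0.9659); cell (3,3); t to first gridline: x 2.7819, y 0.3520 (then +3.8637 / +1.0353)
    (3,4) via y @ 0.3520  # hit
  → r_3 = 0.3520
beam 4: φ=135°, α=195°
  direction (-0.9659, -0.2588); cell (3,3); t to first gridline: x 0.7454, y 2.5500 (then +1.0353 / +3.8637)
    (2,3) via x @ 0.7454
    (1,3) via x @ 1.7807
    (1,2) via y @ 2.5500
    (0,2) via x @ 2.8160  # hit
  → r_4 = 2.8160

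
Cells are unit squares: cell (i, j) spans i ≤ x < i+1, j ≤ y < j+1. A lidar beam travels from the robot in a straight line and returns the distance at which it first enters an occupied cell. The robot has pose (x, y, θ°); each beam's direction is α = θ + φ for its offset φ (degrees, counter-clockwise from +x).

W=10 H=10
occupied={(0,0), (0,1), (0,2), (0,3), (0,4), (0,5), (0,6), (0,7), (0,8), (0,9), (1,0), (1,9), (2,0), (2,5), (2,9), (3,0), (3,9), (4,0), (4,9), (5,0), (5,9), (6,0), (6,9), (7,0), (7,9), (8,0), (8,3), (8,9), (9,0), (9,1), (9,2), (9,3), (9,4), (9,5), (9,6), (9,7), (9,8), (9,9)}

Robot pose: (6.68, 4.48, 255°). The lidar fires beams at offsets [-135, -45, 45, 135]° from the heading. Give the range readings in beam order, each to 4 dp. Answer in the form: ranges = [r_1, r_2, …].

ranges = [5.2192, 6.5587, 4.0184, 2.6789]

beam 1: φ=-135°, α=120°
  direction (-0.5000, 0.8660); cell (6,4); t to first gridline: x 1.3600, y 0.6004 (then +2.0000 / +1.1547)
    (6,5) via y @ 0.6004
    (5,5) via x @ 1.3600
    (5,6) via y @ 1.7551
    (5,7) via y @ 2.9098
    (4,7) via x @ 3.3600
    (4,8) via y @ 4.0645
    (4,9) via y @ 5.2192  # hit
  → r_1 = 5.2192
beam 2: φ=-45°, α=210°
  direction (-0.8660, -0.5000); cell (6,4); t to first gridline: x 0.7852, y 0.9600 (then +1.1547 / +2.0000)
    (5,4) via x @ 0.7852
    (5,3) via y @ 0.9600
    (4,3) via x @ 1.9399
    (4,2) via y @ 2.9600
    (3,2) via x @ 3.0946
    (2,2) via x @ 4.2493
    (2,1) via y @ 4.9600
    (1,1) via x @ 5.4040
    (0,1) via x @ 6.5587  # hit
  → r_2 = 6.5587
beam 3: φ=45°, α=300°
  direction (0.5000, -0.8660); cell (6,4); t to first gridline: x 0.6400, y 0.5543 (then +2.0000 / +1.1547)
    (6,3) via y @ 0.5543
    (7,3) via x @ 0.6400
    (7,2) via y @ 1.7090
    (8,2) via x @ 2.6400
    (8,1) via y @ 2.8637
    (8,0) via y @ 4.0184  # hit
  → r_3 = 4.0184
beam 4: φ=135°, α=30°
  direction (0.8660, 0.5000); cell (6,4); t to first gridline: x 0.3695, y 1.0400 (then +1.1547 / +2.0000)
    (7,4) via x @ 0.3695
    (7,5) via y @ 1.0400
    (8,5) via x @ 1.5242
    (9,5) via x @ 2.6789  # hit
  → r_4 = 2.6789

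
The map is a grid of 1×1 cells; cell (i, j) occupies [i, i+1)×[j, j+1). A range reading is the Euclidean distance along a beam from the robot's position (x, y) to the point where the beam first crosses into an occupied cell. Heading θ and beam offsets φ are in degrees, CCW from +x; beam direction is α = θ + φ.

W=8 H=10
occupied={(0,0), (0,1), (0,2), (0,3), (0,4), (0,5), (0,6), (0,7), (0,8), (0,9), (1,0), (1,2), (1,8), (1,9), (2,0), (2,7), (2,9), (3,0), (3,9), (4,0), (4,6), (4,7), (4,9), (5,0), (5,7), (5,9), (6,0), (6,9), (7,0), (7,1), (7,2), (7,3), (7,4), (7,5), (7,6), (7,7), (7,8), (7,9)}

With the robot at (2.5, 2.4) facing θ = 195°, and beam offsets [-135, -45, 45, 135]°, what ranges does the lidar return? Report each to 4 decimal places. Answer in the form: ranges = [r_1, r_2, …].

ranges = [4.1569, 0.5774, 1.6166, 2.8000]

beam 1: φ=-135°, α=60°
  d=(0.5000,0.8660)  start (2,2)  tX=1.0000 tY=0.6928  stride 1/|dx|=2.0000 1/|dy|=1.1547
    cross y-line → (2,3), t=0.6928
    cross x-line → (3,3), t=1.0000
    cross y-line → (3,4), t=1.8475
    cross x-line → (4,4), t=3.0000
    cross y-line → (4,5), t=3.0022
    cross y-line → (4,6), t=4.1569 (wall)
  → r_1 = 4.1569
beam 2: φ=-45°, α=150°
  d=(-0.8660,0.5000)  start (2,2)  tX=0.5774 tY=1.2000  stride 1/|dx|=1.1547 1/|dy|=2.0000
    cross x-line → (1,2), t=0.5774 (wall)
  → r_2 = 0.5774
beam 3: φ=45°, α=240°
  d=(-0.5000,-0.8660)  start (2,2)  tX=1.0000 tY=0.4619  stride 1/|dx|=2.0000 1/|dy|=1.1547
    cross y-line → (2,1), t=0.4619
    cross x-line → (1,1), t=1.0000
    cross y-line → (1,0), t=1.6166 (wall)
  → r_3 = 1.6166
beam 4: φ=135°, α=330°
  d=(0.8660,-0.5000)  start (2,2)  tX=0.5774 tY=0.8000  stride 1/|dx|=1.1547 1/|dy|=2.0000
    cross x-line → (3,2), t=0.5774
    cross y-line → (3,1), t=0.8000
    cross x-line → (4,1), t=1.7321
    cross y-line → (4,0), t=2.8000 (wall)
  → r_4 = 2.8000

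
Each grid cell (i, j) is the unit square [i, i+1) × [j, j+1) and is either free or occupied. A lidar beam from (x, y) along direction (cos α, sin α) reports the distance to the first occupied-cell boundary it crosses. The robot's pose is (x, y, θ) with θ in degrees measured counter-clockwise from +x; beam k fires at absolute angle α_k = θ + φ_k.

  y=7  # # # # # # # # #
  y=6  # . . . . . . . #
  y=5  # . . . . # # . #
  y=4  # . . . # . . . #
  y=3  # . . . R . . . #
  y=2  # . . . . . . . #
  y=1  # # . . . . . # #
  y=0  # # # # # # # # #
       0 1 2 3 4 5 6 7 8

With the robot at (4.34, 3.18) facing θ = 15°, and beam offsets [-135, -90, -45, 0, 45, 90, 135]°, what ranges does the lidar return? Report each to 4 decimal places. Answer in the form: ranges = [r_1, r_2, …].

beam 1: φ=-135°, α=240°
  cosα=-0.5000 sinα=-0.8660 | (4,3) | tMaxX 0.6800 tMaxY 0.2078 | tΔX 2.0000 tΔY 1.1547
    t=0.2078 [y] (4,2)
    t=0.6800 [x] (3,2)
    t=1.3625 [y] (3,1)
    t=2.5172 [y] (3,0) — stop
  → r_1 = 2.5172
beam 2: φ=-90°, α=285°
  cosα=0.2588 sinα=-0.9659 | (4,3) | tMaxX 2.5500 tMaxY 0.1863 | tΔX 3.8637 tΔY 1.0353
    t=0.1863 [y] (4,2)
    t=1.2216 [y] (4,1)
    t=2.2569 [y] (4,0) — stop
  → r_2 = 2.2569
beam 3: φ=-45°, α=330°
  cosα=0.8660 sinα=-0.5000 | (4,3) | tMaxX 0.7621 tMaxY 0.3600 | tΔX 1.1547 tΔY 2.0000
    t=0.3600 [y] (4,2)
    t=0.7621 [x] (5,2)
    t=1.9168 [x] (6,2)
    t=2.3600 [y] (6,1)
    t=3.0715 [x] (7,1) — stop
  → r_3 = 3.0715
beam 4: φ=0°, α=15°
  cosα=0.9659 sinα=0.2588 | (4,3) | tMaxX 0.6833 tMaxY 3.1682 | tΔX 1.0353 tΔY 3.8637
    t=0.6833 [x] (5,3)
    t=1.7186 [x] (6,3)
    t=2.7538 [x] (7,3)
    t=3.1682 [y] (7,4)
    t=3.7891 [x] (8,4) — stop
  → r_4 = 3.7891
beam 5: φ=45°, α=60°
  cosα=0.5000 sinα=0.8660 | (4,3) | tMaxX 1.3200 tMaxY 0.9469 | tΔX 2.0000 tΔY 1.1547
    t=0.9469 [y] (4,4) — stop
  → r_5 = 0.9469
beam 6: φ=90°, α=105°
  cosα=-0.2588 sinα=0.9659 | (4,3) | tMaxX 1.3137 tMaxY 0.8489 | tΔX 3.8637 tΔY 1.0353
    t=0.8489 [y] (4,4) — stop
  → r_6 = 0.8489
beam 7: φ=135°, α=150°
  cosα=-0.8660 sinα=0.5000 | (4,3) | tMaxX 0.3926 tMaxY 1.6400 | tΔX 1.1547 tΔY 2.0000
    t=0.3926 [x] (3,3)
    t=1.5473 [x] (2,3)
    t=1.6400 [y] (2,4)
    t=2.7020 [x] (1,4)
    t=3.6400 [y] (1,5)
    t=3.8567 [x] (0,5) — stop
  → r_7 = 3.8567

ranges = [2.5172, 2.2569, 3.0715, 3.7891, 0.9469, 0.8489, 3.8567]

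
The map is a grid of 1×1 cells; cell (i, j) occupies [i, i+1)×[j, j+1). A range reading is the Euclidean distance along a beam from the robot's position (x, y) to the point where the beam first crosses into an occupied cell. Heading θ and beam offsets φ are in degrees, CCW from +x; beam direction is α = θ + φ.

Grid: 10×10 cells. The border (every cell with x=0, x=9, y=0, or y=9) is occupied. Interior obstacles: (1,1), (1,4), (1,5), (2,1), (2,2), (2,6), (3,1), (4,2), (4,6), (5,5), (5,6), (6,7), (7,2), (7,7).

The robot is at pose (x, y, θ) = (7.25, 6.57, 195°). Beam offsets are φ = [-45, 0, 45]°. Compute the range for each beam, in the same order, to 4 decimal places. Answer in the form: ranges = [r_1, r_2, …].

ranges = [0.8600, 1.2941, 4.5000]

beam 1: φ=-45°, α=150°
  cosα=-0.8660 sinα=0.5000 | (7,6) | tMaxX 0.2887 tMaxY 0.8600 | tΔX 1.1547 tΔY 2.0000
    t=0.2887 [x] (6,6)
    t=0.8600 [y] (6,7) — stop
  → r_1 = 0.8600
beam 2: φ=0°, α=195°
  cosα=-0.9659 sinα=-0.2588 | (7,6) | tMaxX 0.2588 tMaxY 2.2023 | tΔX 1.0353 tΔY 3.8637
    t=0.2588 [x] (6,6)
    t=1.2941 [x] (5,6) — stop
  → r_2 = 1.2941
beam 3: φ=45°, α=240°
  cosα=-0.5000 sinα=-0.8660 | (7,6) | tMaxX 0.5000 tMaxY 0.6582 | tΔX 2.0000 tΔY 1.1547
    t=0.5000 [x] (6,6)
    t=0.6582 [y] (6,5)
    t=1.8129 [y] (6,4)
    t=2.5000 [x] (5,4)
    t=2.9676 [y] (5,3)
    t=4.1223 [y] (5,2)
    t=4.5000 [x] (4,2) — stop
  → r_3 = 4.5000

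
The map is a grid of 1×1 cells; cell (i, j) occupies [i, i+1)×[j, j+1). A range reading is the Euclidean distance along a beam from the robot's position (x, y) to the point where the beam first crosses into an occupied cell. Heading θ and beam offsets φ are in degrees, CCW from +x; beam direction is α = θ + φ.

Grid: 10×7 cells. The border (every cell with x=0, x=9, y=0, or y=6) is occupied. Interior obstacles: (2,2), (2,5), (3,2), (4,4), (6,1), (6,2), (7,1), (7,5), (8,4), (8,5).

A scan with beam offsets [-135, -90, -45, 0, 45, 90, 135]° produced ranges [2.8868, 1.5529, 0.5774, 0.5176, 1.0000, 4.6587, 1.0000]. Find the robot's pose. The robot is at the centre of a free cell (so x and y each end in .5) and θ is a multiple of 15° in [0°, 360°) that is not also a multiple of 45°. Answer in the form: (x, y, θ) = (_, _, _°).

Candidates: 30 free-cell centres × 16 headings = 480 poses. Raycast each; keep the one whose scan matches to 4 dp.
  (1.5, 2.5, 30°): beam 1 = 1.5529 ≠ 2.8868 ✗
  (5.5, 1.5, 330°): beam 1 = 1.9319 ≠ 2.8868 ✗
  (4.5, 2.5, 60°): beam 1 = 1.5529 ≠ 2.8868 ✗
  (8.5, 1.5, 60°): beam 1 = 0.5176 ≠ 2.8868 ✗
  …
  (5.5, 5.5, 105°): r_1=2.8868, r_2=1.5529, r_3=0.5774, r_4=0.5176, r_5=1.0000, r_6=4.6587, r_7=1.0000 — all match ✓
No second candidate reproduces the full scan.

(x, y, θ) = (5.5, 5.5, 105°)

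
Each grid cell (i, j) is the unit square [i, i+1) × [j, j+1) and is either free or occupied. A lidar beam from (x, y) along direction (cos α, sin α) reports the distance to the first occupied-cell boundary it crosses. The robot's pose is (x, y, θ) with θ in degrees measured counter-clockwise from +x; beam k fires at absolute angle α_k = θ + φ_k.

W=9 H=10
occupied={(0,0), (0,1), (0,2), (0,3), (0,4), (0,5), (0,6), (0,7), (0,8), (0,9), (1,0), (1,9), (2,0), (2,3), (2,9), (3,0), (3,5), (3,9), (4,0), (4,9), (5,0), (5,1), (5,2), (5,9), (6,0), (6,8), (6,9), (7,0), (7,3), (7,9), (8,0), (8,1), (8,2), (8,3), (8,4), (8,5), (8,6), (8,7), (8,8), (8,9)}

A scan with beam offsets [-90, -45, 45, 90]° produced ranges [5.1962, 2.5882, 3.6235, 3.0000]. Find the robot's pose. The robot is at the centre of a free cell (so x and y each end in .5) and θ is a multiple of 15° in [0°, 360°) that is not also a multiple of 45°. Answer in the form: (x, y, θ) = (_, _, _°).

Candidates: 50 free-cell centres × 16 headings = 800 poses. Raycast each; keep the one whose scan matches to 4 dp.
  (4.5, 6.5, 300°): beam 1 = 1.0000 ≠ 5.1962 ✗
  (6.5, 1.5, 15°): beam 1 = 0.5176 ≠ 5.1962 ✗
  (7.5, 8.5, 300°): beam 1 = 0.5774 ≠ 5.1962 ✗
  (3.5, 2.5, 60°): beam 1 = 1.7321 ≠ 5.1962 ✗
  …
  (4.5, 5.5, 330°): r_1=5.1962, r_2=2.5882, r_3=3.6235, r_4=3.0000 — all match ✓
Unique over the lattice → pose = (4.5, 5.5, 330°).

(x, y, θ) = (4.5, 5.5, 330°)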